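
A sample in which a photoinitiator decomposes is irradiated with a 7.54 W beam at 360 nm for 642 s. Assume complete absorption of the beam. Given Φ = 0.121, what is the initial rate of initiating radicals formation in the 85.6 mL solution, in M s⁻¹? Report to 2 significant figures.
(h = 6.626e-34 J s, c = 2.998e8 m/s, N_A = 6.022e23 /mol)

3.2e-5 M s⁻¹

Photon energy at 360 nm: hc/λ = (6.626e-34)(2.998e8)/(360e-9) = 5.518e-19 J.
Energy delivered: (7.54 W)(642 s) = 4841 J.
Photons incident: 4841 / 5.518e-19 = 8.773e21, i.e. 8.773e21/6.022e23 = 0.01457 mol.
Product formed: 0.121 × 0.01457 = 0.001763 mol.
Rate: 0.001763 mol / (642 s × 0.0856 L) = 3.2e-5 M s⁻¹.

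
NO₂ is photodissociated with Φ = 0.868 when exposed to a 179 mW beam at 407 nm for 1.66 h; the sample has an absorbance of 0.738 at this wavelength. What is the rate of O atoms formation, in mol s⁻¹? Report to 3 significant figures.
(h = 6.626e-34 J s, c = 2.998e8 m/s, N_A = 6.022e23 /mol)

Photon energy at 407 nm: hc/λ = (6.626e-34)(2.998e8)/(407e-9) = 4.881e-19 J.
Energy delivered: (179 mW)(5976 s) = 1070 J.
Photons incident: 1070 / 4.881e-19 = 2.192e21, i.e. 2.192e21/6.022e23 = 0.003640 mol.
Fraction absorbed: 1 − 10^(−0.738) = 0.8172.
Photons absorbed: 0.8172 × 0.003640 = 0.002975 mol.
Product formed: 0.868 × 0.002975 = 0.002582 mol.
Rate: 0.002582 / 5976 s = 4.32e-7 mol s⁻¹.

4.32e-7 mol s⁻¹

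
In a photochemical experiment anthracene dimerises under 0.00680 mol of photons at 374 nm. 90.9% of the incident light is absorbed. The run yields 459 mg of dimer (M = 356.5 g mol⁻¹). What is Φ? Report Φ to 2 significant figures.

Product: 459 mg / 356.5 g mol⁻¹ = 0.001288 mol.
Photons absorbed: 0.909 × 0.00680 = 0.006181 mol.
Φ = 0.001288 mol / 0.006181 mol photons = 0.21.

Φ = 0.21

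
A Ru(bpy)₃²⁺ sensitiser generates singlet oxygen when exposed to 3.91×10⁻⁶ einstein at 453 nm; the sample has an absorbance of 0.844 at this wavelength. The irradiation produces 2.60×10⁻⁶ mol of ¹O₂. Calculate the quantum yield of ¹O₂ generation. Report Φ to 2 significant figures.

Fraction absorbed: 1 − 10^(−0.844) = 0.8568.
Photons absorbed: 0.8568 × 3.91×10⁻⁶ = 3.350×10⁻⁶ mol.
Φ = 2.60×10⁻⁶ mol / 3.350×10⁻⁶ mol photons = 0.78.

Φ = 0.78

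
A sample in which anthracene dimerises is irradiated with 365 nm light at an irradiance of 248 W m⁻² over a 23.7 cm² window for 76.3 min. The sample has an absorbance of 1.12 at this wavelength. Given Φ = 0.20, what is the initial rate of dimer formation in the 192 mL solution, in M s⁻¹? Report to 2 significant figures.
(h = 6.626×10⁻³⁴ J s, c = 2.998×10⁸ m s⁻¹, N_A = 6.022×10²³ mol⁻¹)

1.7×10⁻⁶ M s⁻¹

Photon energy at 365 nm: hc/λ = (6.626×10⁻³⁴)(2.998×10⁸)/(365×10⁻⁹) = 5.442×10⁻¹⁹ J.
Energy delivered: (248 W m⁻²)(23.7×10⁻⁴ m²)(4578 s) = 2691 J.
Photons incident: 2691 / 5.442×10⁻¹⁹ = 4.945×10²¹, i.e. 4.945×10²¹/6.022×10²³ = 0.008212 mol.
Fraction absorbed: 1 − 10^(−1.12) = 0.9241.
Photons absorbed: 0.9241 × 0.008212 = 0.007589 mol.
Product formed: 0.20 × 0.007589 = 0.001518 mol.
Rate: 0.001518 mol / (4578 s × 0.192 L) = 1.7×10⁻⁶ M s⁻¹.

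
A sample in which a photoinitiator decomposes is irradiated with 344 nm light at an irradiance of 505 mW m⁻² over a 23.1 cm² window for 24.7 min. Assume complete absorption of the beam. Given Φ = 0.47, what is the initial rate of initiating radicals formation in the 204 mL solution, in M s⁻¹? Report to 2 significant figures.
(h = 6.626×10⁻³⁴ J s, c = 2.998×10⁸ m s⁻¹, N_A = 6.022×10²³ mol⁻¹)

7.7×10⁻⁹ M s⁻¹

Photon energy at 344 nm: hc/λ = (6.626×10⁻³⁴)(2.998×10⁸)/(344×10⁻⁹) = 5.775×10⁻¹⁹ J.
Energy delivered: (505 mW m⁻²)(23.1×10⁻⁴ m²)(1482 s) = 1.729 J.
Photons incident: 1.729 / 5.775×10⁻¹⁹ = 2.994×10¹⁸, i.e. 2.994×10¹⁸/6.022×10²³ = 4.972×10⁻⁶ mol.
Product formed: 0.47 × 4.972×10⁻⁶ = 2.337×10⁻⁶ mol.
Rate: 2.337×10⁻⁶ mol / (1482 s × 0.204 L) = 7.7×10⁻⁹ M s⁻¹.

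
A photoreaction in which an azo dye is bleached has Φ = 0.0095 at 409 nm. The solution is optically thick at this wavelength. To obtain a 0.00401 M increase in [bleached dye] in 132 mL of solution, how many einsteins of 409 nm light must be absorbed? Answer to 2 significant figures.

0.056 einstein

Product: (0.00401 M)(0.132 L) = 5.293×10⁻⁴ mol.
Photons that must be absorbed: 5.293×10⁻⁴ / 0.0095 = 0.05572 mol.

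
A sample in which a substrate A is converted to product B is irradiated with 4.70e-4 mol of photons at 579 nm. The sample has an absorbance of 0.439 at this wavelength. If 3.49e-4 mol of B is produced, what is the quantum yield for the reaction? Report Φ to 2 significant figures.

Φ = 1.2

Fraction absorbed: 1 − 10^(−0.439) = 0.6361.
Photons absorbed: 0.6361 × 4.70e-4 = 2.990e-4 mol.
Φ = 3.49e-4 mol / 2.990e-4 mol photons = 1.2.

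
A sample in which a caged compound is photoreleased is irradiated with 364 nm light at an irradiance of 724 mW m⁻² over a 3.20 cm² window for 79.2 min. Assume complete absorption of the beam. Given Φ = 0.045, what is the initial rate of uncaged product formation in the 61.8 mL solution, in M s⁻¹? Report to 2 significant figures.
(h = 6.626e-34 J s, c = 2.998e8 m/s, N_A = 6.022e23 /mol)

5.1e-10 M s⁻¹

Photon energy at 364 nm: hc/λ = (6.626e-34)(2.998e8)/(364e-9) = 5.457e-19 J.
Energy delivered: (724 mW m⁻²)(3.20e-4 m²)(4752 s) = 1.101 J.
Photons incident: 1.101 / 5.457e-19 = 2.018e18, i.e. 2.018e18/6.022e23 = 3.351e-6 mol.
Product formed: 0.045 × 3.351e-6 = 1.508e-7 mol.
Rate: 1.508e-7 mol / (4752 s × 0.0618 L) = 5.1e-10 M s⁻¹.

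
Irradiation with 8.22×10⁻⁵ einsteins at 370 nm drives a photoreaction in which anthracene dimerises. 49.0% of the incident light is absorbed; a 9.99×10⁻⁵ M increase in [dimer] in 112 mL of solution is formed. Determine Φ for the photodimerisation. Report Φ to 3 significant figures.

Product: (9.99×10⁻⁵ M)(0.112 L) = 1.119×10⁻⁵ mol.
Photons absorbed: 0.490 × 8.22×10⁻⁵ = 4.028×10⁻⁵ mol.
Φ = 1.119×10⁻⁵ mol / 4.028×10⁻⁵ mol photons = 0.278.

Φ = 0.278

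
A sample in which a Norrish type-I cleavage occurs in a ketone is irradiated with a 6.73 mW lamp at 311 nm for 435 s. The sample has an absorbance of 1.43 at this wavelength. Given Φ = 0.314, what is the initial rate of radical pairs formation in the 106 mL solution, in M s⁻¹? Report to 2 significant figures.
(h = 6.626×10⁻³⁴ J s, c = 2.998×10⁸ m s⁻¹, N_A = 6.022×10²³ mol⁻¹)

5.0×10⁻⁸ M s⁻¹

Photon energy at 311 nm: hc/λ = (6.626×10⁻³⁴)(2.998×10⁸)/(311×10⁻⁹) = 6.387×10⁻¹⁹ J.
Energy delivered: (6.73 mW)(435 s) = 2.928 J.
Photons incident: 2.928 / 6.387×10⁻¹⁹ = 4.584×10¹⁸, i.e. 4.584×10¹⁸/6.022×10²³ = 7.612×10⁻⁶ mol.
Fraction absorbed: 1 − 10^(−1.43) = 0.9628.
Photons absorbed: 0.9628 × 7.612×10⁻⁶ = 7.329×10⁻⁶ mol.
Product formed: 0.314 × 7.329×10⁻⁶ = 2.301×10⁻⁶ mol.
Rate: 2.301×10⁻⁶ mol / (435 s × 0.106 L) = 5.0×10⁻⁸ M s⁻¹.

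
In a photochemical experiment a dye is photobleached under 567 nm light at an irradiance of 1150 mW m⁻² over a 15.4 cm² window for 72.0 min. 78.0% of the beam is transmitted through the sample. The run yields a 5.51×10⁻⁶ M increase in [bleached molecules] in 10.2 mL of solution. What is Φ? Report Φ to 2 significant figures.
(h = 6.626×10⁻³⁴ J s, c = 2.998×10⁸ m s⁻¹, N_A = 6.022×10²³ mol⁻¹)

Φ = 0.0070

Product: (5.51×10⁻⁶ M)(0.0102 L) = 5.620×10⁻⁸ mol.
Photon energy at 567 nm: hc/λ = (6.626×10⁻³⁴)(2.998×10⁸)/(567×10⁻⁹) = 3.503×10⁻¹⁹ J.
Energy delivered: (1150 mW m⁻²)(15.4×10⁻⁴ m²)(4320 s) = 7.651 J.
Photons incident: 7.651 / 3.503×10⁻¹⁹ = 2.184×10¹⁹, i.e. 2.184×10¹⁹/6.022×10²³ = 3.627×10⁻⁵ mol.
Fraction absorbed: 1 − 78.0/100 = 0.2200.
Photons absorbed: 0.2200 × 3.627×10⁻⁵ = 7.979×10⁻⁶ mol.
Φ = 5.620×10⁻⁸ mol / 7.979×10⁻⁶ mol photons = 0.0070.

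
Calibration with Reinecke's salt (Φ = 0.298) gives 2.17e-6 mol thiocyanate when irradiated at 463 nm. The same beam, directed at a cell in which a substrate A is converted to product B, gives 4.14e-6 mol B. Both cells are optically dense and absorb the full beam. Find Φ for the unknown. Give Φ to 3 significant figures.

Photons absorbed by the actinometer: 2.17e-6 / 0.298 = 7.282e-6 mol.
Φ(unknown) = 4.14e-6 / 7.282e-6 = 0.569.

Φ = 0.569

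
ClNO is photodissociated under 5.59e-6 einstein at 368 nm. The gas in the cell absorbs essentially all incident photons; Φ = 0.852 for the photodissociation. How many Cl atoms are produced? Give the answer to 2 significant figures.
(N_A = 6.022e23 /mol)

Product: Φ × n_abs = 0.852 × 5.59e-6 = 4.763e-6 mol.
As a count: 4.763e-6 × 6.022e23 = 2.9e18.

2.9e18 atoms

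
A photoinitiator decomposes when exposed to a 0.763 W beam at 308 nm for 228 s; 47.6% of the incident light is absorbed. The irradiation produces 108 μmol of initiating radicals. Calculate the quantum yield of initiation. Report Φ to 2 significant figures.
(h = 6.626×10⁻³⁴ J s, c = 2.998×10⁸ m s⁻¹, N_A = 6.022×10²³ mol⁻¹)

Φ = 0.51

Product: 108 μmol = 1.08×10⁻⁴ mol.
Photon energy at 308 nm: hc/λ = (6.626×10⁻³⁴)(2.998×10⁸)/(308×10⁻⁹) = 6.450×10⁻¹⁹ J.
Energy delivered: (0.763 W)(228 s) = 174.0 J.
Photons incident: 174.0 / 6.450×10⁻¹⁹ = 2.698×10²⁰, i.e. 2.698×10²⁰/6.022×10²³ = 4.480×10⁻⁴ mol.
Photons absorbed: 0.476 × 4.480×10⁻⁴ = 2.132×10⁻⁴ mol.
Φ = 1.08×10⁻⁴ mol / 2.132×10⁻⁴ mol photons = 0.51.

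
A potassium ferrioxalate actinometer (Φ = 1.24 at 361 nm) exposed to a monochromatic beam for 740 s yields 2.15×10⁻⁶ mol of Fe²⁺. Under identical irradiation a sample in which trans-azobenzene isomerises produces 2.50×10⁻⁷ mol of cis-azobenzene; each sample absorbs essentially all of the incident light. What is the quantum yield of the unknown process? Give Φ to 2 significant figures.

Photons absorbed by the actinometer: 2.15×10⁻⁶ / 1.24 = 1.734×10⁻⁶ mol.
Φ(unknown) = 2.50×10⁻⁷ / 1.734×10⁻⁶ = 0.14.

Φ = 0.14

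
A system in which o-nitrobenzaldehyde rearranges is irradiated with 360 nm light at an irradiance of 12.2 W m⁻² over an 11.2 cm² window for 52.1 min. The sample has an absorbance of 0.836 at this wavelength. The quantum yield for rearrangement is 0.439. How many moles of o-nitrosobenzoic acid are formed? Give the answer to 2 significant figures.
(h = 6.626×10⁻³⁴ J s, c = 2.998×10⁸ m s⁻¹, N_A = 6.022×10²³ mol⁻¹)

Photon energy at 360 nm: hc/λ = (6.626×10⁻³⁴)(2.998×10⁸)/(360×10⁻⁹) = 5.518×10⁻¹⁹ J.
Energy delivered: (12.2 W m⁻²)(11.2×10⁻⁴ m²)(3126 s) = 42.71 J.
Photons incident: 42.71 / 5.518×10⁻¹⁹ = 7.740×10¹⁹, i.e. 7.740×10¹⁹/6.022×10²³ = 1.285×10⁻⁴ mol.
Fraction absorbed: 1 − 10^(−0.836) = 0.8541.
Photons absorbed: 0.8541 × 1.285×10⁻⁴ = 1.098×10⁻⁴ mol.
Product: Φ × n_abs = 0.439 × 1.098×10⁻⁴ = 4.820×10⁻⁵ mol.

4.8×10⁻⁵ mol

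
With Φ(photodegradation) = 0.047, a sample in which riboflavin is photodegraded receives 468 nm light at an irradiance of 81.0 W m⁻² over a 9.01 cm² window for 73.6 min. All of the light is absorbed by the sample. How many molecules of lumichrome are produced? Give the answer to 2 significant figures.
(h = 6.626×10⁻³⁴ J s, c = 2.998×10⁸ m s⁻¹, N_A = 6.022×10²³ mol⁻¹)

Photon energy at 468 nm: hc/λ = (6.626×10⁻³⁴)(2.998×10⁸)/(468×10⁻⁹) = 4.245×10⁻¹⁹ J.
Energy delivered: (81.0 W m⁻²)(9.01×10⁻⁴ m²)(4416 s) = 322.3 J.
Photons incident: 322.3 / 4.245×10⁻¹⁹ = 7.592×10²⁰, i.e. 7.592×10²⁰/6.022×10²³ = 0.001261 mol.
Product: Φ × n_abs = 0.047 × 0.001261 = 5.927×10⁻⁵ mol.
As a count: 5.927×10⁻⁵ × 6.022×10²³ = 3.6×10¹⁹.

3.6×10¹⁹ molecules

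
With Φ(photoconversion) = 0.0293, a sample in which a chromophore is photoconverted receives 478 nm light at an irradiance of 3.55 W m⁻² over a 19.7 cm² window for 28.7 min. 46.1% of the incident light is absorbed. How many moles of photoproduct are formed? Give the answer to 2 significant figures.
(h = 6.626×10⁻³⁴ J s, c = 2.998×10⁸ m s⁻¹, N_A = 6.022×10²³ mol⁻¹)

6.5×10⁻⁷ mol

Photon energy at 478 nm: hc/λ = (6.626×10⁻³⁴)(2.998×10⁸)/(478×10⁻⁹) = 4.156×10⁻¹⁹ J.
Energy delivered: (3.55 W m⁻²)(19.7×10⁻⁴ m²)(1722 s) = 12.04 J.
Photons incident: 12.04 / 4.156×10⁻¹⁹ = 2.897×10¹⁹, i.e. 2.897×10¹⁹/6.022×10²³ = 4.811×10⁻⁵ mol.
Photons absorbed: 0.461 × 4.811×10⁻⁵ = 2.218×10⁻⁵ mol.
Product: Φ × n_abs = 0.0293 × 2.218×10⁻⁵ = 6.499×10⁻⁷ mol.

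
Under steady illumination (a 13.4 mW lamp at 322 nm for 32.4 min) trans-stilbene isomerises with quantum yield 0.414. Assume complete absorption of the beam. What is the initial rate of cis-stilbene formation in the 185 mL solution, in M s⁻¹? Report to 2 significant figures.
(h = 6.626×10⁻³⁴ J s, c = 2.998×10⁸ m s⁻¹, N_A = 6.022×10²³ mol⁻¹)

8.1×10⁻⁸ M s⁻¹

Photon energy at 322 nm: hc/λ = (6.626×10⁻³⁴)(2.998×10⁸)/(322×10⁻⁹) = 6.169×10⁻¹⁹ J.
Energy delivered: (13.4 mW)(1944 s) = 26.05 J.
Photons incident: 26.05 / 6.169×10⁻¹⁹ = 4.223×10¹⁹, i.e. 4.223×10¹⁹/6.022×10²³ = 7.013×10⁻⁵ mol.
Product formed: 0.414 × 7.013×10⁻⁵ = 2.903×10⁻⁵ mol.
Rate: 2.903×10⁻⁵ mol / (1944 s × 0.185 L) = 8.1×10⁻⁸ M s⁻¹.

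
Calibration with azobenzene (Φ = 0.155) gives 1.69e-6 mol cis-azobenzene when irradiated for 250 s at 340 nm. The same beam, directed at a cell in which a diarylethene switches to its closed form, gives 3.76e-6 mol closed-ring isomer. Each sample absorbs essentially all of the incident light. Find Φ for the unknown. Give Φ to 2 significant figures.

Φ = 0.34

Photons absorbed by the actinometer: 1.69e-6 / 0.155 = 1.090e-5 mol.
Φ(unknown) = 3.76e-6 / 1.090e-5 = 0.34.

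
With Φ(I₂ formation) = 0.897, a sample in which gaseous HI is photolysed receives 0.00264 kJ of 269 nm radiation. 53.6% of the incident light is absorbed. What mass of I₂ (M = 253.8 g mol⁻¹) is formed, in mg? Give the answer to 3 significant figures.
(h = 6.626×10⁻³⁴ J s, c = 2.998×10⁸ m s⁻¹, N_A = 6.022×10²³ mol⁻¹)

0.724 mg

Photon energy at 269 nm: hc/λ = (6.626×10⁻³⁴)(2.998×10⁸)/(269×10⁻⁹) = 7.385×10⁻¹⁹ J.
Incident energy: 0.00264 kJ = 2.64 J.
Photons incident: 2.64 / 7.385×10⁻¹⁹ = 3.575×10¹⁸, i.e. 3.575×10¹⁸/6.022×10²³ = 5.937×10⁻⁶ mol.
Photons absorbed: 0.536 × 5.937×10⁻⁶ = 3.182×10⁻⁶ mol.
Product: Φ × n_abs = 0.897 × 3.182×10⁻⁶ = 2.854×10⁻⁶ mol.
Mass: 2.854×10⁻⁶ × 253.8 = 7.243×10⁻⁴ g = 0.724 mg.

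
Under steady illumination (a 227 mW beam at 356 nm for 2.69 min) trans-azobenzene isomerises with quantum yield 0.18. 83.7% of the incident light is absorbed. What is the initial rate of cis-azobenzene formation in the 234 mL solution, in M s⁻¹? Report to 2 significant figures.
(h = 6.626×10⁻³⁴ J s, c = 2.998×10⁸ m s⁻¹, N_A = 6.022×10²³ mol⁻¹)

4.3×10⁻⁷ M s⁻¹

Photon energy at 356 nm: hc/λ = (6.626×10⁻³⁴)(2.998×10⁸)/(356×10⁻⁹) = 5.580×10⁻¹⁹ J.
Energy delivered: (227 mW)(161.4 s) = 36.64 J.
Photons incident: 36.64 / 5.580×10⁻¹⁹ = 6.566×10¹⁹, i.e. 6.566×10¹⁹/6.022×10²³ = 1.090×10⁻⁴ mol.
Photons absorbed: 0.837 × 1.090×10⁻⁴ = 9.123×10⁻⁵ mol.
Product formed: 0.18 × 9.123×10⁻⁵ = 1.642×10⁻⁵ mol.
Rate: 1.642×10⁻⁵ mol / (161.4 s × 0.234 L) = 4.3×10⁻⁷ M s⁻¹.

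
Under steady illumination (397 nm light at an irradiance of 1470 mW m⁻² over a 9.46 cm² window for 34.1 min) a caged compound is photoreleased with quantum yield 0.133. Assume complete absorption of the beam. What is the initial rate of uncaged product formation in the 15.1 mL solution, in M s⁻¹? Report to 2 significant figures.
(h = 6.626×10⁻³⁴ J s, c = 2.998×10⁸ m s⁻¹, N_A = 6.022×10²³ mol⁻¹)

4.1×10⁻⁸ M s⁻¹

Photon energy at 397 nm: hc/λ = (6.626×10⁻³⁴)(2.998×10⁸)/(397×10⁻⁹) = 5.004×10⁻¹⁹ J.
Energy delivered: (1470 mW m⁻²)(9.46×10⁻⁴ m²)(2046 s) = 2.845 J.
Photons incident: 2.845 / 5.004×10⁻¹⁹ = 5.685×10¹⁸, i.e. 5.685×10¹⁸/6.022×10²³ = 9.440×10⁻⁶ mol.
Product formed: 0.133 × 9.440×10⁻⁶ = 1.256×10⁻⁶ mol.
Rate: 1.256×10⁻⁶ mol / (2046 s × 0.0151 L) = 4.1×10⁻⁸ M s⁻¹.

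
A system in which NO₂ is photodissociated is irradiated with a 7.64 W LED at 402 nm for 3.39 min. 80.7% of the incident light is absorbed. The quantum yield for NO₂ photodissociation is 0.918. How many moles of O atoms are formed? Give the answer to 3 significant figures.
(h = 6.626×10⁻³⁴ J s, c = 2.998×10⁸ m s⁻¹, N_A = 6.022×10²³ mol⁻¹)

Photon energy at 402 nm: hc/λ = (6.626×10⁻³⁴)(2.998×10⁸)/(402×10⁻⁹) = 4.941×10⁻¹⁹ J.
Energy delivered: (7.64 W)(203.4 s) = 1554 J.
Photons incident: 1554 / 4.941×10⁻¹⁹ = 3.145×10²¹, i.e. 3.145×10²¹/6.022×10²³ = 0.005223 mol.
Photons absorbed: 0.807 × 0.005223 = 0.004215 mol.
Product: Φ × n_abs = 0.918 × 0.004215 = 0.003869 mol.

0.00387 mol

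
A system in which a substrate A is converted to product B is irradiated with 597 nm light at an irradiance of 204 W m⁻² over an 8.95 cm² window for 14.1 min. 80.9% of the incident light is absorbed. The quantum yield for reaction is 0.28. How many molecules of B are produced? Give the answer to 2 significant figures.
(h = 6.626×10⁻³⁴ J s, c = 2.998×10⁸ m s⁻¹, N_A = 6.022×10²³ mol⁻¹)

Photon energy at 597 nm: hc/λ = (6.626×10⁻³⁴)(2.998×10⁸)/(597×10⁻⁹) = 3.327×10⁻¹⁹ J.
Energy delivered: (204 W m⁻²)(8.95×10⁻⁴ m²)(846 s) = 154.5 J.
Photons incident: 154.5 / 3.327×10⁻¹⁹ = 4.644×10²⁰, i.e. 4.644×10²⁰/6.022×10²³ = 7.712×10⁻⁴ mol.
Photons absorbed: 0.809 × 7.712×10⁻⁴ = 6.239×10⁻⁴ mol.
Product: Φ × n_abs = 0.28 × 6.239×10⁻⁴ = 1.747×10⁻⁴ mol.
As a count: 1.747×10⁻⁴ × 6.022×10²³ = 1.1×10²⁰.

1.1×10²⁰ molecules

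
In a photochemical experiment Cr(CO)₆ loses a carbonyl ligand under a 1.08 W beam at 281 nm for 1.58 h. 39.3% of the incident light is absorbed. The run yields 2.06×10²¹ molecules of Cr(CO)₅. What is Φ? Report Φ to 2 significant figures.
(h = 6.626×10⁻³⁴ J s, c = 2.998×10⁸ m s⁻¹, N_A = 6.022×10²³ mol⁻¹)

Φ = 0.60

Product: 2.06×10²¹ / 6.022×10²³ = 0.003421 mol.
Photon energy at 281 nm: hc/λ = (6.626×10⁻³⁴)(2.998×10⁸)/(281×10⁻⁹) = 7.069×10⁻¹⁹ J.
Energy delivered: (1.08 W)(5688 s) = 6143 J.
Photons incident: 6143 / 7.069×10⁻¹⁹ = 8.690×10²¹, i.e. 8.690×10²¹/6.022×10²³ = 0.01443 mol.
Photons absorbed: 0.393 × 0.01443 = 0.005671 mol.
Φ = 0.003421 mol / 0.005671 mol photons = 0.60.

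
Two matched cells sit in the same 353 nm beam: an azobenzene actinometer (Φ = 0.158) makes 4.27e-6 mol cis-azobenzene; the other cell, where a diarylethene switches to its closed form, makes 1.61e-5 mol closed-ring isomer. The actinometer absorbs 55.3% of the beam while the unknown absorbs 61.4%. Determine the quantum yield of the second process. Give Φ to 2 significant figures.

Photons absorbed by the actinometer: 4.27e-6 / 0.158 = 2.703e-5 mol.
Incident flux: 2.703e-5 / 0.553 = 4.888e-5 einstein.
Absorbed by unknown: 0.614 × 4.888e-5 = 3.001e-5 mol.
Φ(unknown) = 1.61e-5 / 3.001e-5 = 0.54.

Φ = 0.54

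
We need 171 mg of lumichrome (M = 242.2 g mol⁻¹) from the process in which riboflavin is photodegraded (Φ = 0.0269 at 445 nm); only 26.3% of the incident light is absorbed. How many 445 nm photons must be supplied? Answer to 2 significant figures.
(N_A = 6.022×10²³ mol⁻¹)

Product: 171 mg / 242.2 g mol⁻¹ = 7.060×10⁻⁴ mol.
Photons that must be absorbed: 7.060×10⁻⁴ / 0.0269 = 0.02625 mol.
Incident photons needed: 0.02625 / 0.263 = 0.09981 mol.
Photon count: 0.09981 × 6.022×10²³ = 6.0×10²².

6.0×10²² photons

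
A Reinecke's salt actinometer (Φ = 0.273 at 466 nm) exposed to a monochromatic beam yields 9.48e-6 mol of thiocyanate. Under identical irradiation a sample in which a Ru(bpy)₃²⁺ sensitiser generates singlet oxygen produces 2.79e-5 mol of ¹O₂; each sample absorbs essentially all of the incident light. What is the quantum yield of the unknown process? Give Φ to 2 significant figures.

Photons absorbed by the actinometer: 9.48e-6 / 0.273 = 3.473e-5 mol.
Φ(unknown) = 2.79e-5 / 3.473e-5 = 0.80.

Φ = 0.80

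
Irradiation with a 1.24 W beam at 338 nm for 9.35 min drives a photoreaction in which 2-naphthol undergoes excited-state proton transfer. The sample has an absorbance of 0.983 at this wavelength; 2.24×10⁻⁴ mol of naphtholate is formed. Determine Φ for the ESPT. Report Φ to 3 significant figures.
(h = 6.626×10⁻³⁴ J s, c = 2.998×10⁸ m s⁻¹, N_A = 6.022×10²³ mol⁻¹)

Photon energy at 338 nm: hc/λ = (6.626×10⁻³⁴)(2.998×10⁸)/(338×10⁻⁹) = 5.877×10⁻¹⁹ J.
Energy delivered: (1.24 W)(561 s) = 695.6 J.
Photons incident: 695.6 / 5.877×10⁻¹⁹ = 1.184×10²¹, i.e. 1.184×10²¹/6.022×10²³ = 0.001966 mol.
Fraction absorbed: 1 − 10^(−0.983) = 0.8960.
Photons absorbed: 0.8960 × 0.001966 = 0.001762 mol.
Φ = 2.24×10⁻⁴ mol / 0.001762 mol photons = 0.127.

Φ = 0.127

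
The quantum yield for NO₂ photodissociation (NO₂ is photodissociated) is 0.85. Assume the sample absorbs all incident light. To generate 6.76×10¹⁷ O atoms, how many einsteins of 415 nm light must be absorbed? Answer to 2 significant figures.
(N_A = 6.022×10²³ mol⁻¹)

Product: 6.76×10¹⁷ / 6.022×10²³ = 1.123×10⁻⁶ mol.
Photons that must be absorbed: 1.123×10⁻⁶ / 0.85 = 1.321×10⁻⁶ mol.

1.3×10⁻⁶ einstein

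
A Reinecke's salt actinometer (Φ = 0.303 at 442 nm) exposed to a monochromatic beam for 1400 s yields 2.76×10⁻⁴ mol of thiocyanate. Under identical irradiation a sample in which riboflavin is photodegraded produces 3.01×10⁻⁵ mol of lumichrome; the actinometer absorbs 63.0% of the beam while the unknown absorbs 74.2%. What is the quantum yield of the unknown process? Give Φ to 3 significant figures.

Φ = 0.0281

Photons absorbed by the actinometer: 2.76×10⁻⁴ / 0.303 = 9.109×10⁻⁴ mol.
Incident flux: 9.109×10⁻⁴ / 0.630 = 0.001446 einstein.
Absorbed by unknown: 0.742 × 0.001446 = 0.001073 mol.
Φ(unknown) = 3.01×10⁻⁵ / 0.001073 = 0.0281.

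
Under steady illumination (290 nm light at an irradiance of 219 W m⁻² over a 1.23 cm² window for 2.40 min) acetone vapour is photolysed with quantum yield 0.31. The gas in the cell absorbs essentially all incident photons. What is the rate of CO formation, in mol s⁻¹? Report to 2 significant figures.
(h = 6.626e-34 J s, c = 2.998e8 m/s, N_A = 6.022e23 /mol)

Photon energy at 290 nm: hc/λ = (6.626e-34)(2.998e8)/(290e-9) = 6.850e-19 J.
Energy delivered: (219 W m⁻²)(1.23e-4 m²)(144 s) = 3.879 J.
Photons incident: 3.879 / 6.850e-19 = 5.663e18, i.e. 5.663e18/6.022e23 = 9.404e-6 mol.
Product formed: 0.31 × 9.404e-6 = 2.915e-6 mol.
Rate: 2.915e-6 / 144 s = 2.0e-8 mol s⁻¹.

2.0e-8 mol s⁻¹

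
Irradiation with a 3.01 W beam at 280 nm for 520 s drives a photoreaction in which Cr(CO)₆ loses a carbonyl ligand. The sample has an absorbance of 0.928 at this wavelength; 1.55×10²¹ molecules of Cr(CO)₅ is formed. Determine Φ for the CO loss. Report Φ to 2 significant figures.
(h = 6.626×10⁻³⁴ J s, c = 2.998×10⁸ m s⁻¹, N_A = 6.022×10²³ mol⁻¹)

Φ = 0.80

Product: 1.55×10²¹ / 6.022×10²³ = 0.002574 mol.
Photon energy at 280 nm: hc/λ = (6.626×10⁻³⁴)(2.998×10⁸)/(280×10⁻⁹) = 7.095×10⁻¹⁹ J.
Energy delivered: (3.01 W)(520 s) = 1565 J.
Photons incident: 1565 / 7.095×10⁻¹⁹ = 2.206×10²¹, i.e. 2.206×10²¹/6.022×10²³ = 0.003663 mol.
Fraction absorbed: 1 − 10^(−0.928) = 0.8820.
Photons absorbed: 0.8820 × 0.003663 = 0.003231 mol.
Φ = 0.002574 mol / 0.003231 mol photons = 0.80.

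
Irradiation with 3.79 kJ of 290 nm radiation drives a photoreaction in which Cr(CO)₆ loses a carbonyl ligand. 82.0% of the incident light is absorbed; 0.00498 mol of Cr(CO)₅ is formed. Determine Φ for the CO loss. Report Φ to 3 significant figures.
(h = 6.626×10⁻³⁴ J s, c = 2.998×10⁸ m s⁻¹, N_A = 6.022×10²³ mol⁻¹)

Photon energy at 290 nm: hc/λ = (6.626×10⁻³⁴)(2.998×10⁸)/(290×10⁻⁹) = 6.850×10⁻¹⁹ J.
Incident energy: 3.79 kJ = 3790 J.
Photons incident: 3790 / 6.850×10⁻¹⁹ = 5.533×10²¹, i.e. 5.533×10²¹/6.022×10²³ = 0.009188 mol.
Photons absorbed: 0.820 × 0.009188 = 0.007534 mol.
Φ = 0.00498 mol / 0.007534 mol photons = 0.661.

Φ = 0.661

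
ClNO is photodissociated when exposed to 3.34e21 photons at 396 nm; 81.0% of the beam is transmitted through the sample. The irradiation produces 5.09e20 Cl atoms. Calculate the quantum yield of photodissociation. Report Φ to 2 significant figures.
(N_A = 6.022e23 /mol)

Φ = 0.80

Product: 5.09e20 / 6.022e23 = 8.452e-4 mol.
Moles of photons: 3.34e21 / 6.022e23 = 0.005546 mol.
Fraction absorbed: 1 − 81.0/100 = 0.1900.
Photons absorbed: 0.1900 × 0.005546 = 0.001054 mol.
Φ = 8.452e-4 mol / 0.001054 mol photons = 0.80.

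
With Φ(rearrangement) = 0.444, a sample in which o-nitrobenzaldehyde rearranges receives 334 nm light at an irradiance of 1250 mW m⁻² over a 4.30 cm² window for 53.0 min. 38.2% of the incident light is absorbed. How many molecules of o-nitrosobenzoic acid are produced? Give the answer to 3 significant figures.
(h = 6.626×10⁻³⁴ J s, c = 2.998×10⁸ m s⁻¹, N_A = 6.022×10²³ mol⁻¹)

Photon energy at 334 nm: hc/λ = (6.626×10⁻³⁴)(2.998×10⁸)/(334×10⁻⁹) = 5.948×10⁻¹⁹ J.
Energy delivered: (1250 mW m⁻²)(4.30×10⁻⁴ m²)(3180 s) = 1.709 J.
Photons incident: 1.709 / 5.948×10⁻¹⁹ = 2.873×10¹⁸, i.e. 2.873×10¹⁸/6.022×10²³ = 4.771×10⁻⁶ mol.
Photons absorbed: 0.382 × 4.771×10⁻⁶ = 1.823×10⁻⁶ mol.
Product: Φ × n_abs = 0.444 × 1.823×10⁻⁶ = 8.094×10⁻⁷ mol.
As a count: 8.094×10⁻⁷ × 6.022×10²³ = 4.87×10¹⁷.

4.87×10¹⁷ molecules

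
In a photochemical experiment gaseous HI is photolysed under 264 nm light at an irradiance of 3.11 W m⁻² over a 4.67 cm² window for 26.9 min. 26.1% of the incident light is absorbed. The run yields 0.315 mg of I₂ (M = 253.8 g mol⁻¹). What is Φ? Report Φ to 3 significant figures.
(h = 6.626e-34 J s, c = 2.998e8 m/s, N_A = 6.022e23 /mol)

Product: 0.315 mg / 253.8 g mol⁻¹ = 1.241e-6 mol.
Photon energy at 264 nm: hc/λ = (6.626e-34)(2.998e8)/(264e-9) = 7.525e-19 J.
Energy delivered: (3.11 W m⁻²)(4.67e-4 m²)(1614 s) = 2.344 J.
Photons incident: 2.344 / 7.525e-19 = 3.115e18, i.e. 3.115e18/6.022e23 = 5.173e-6 mol.
Photons absorbed: 0.261 × 5.173e-6 = 1.350e-6 mol.
Φ = 1.241e-6 mol / 1.350e-6 mol photons = 0.919.

Φ = 0.919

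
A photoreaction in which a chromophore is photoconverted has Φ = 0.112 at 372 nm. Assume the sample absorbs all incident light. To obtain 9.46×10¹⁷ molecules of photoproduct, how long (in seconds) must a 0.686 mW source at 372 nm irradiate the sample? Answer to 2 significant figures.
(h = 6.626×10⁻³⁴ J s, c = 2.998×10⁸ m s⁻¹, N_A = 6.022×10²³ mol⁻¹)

Product: 9.46×10¹⁷ / 6.022×10²³ = 1.571×10⁻⁶ mol.
Photons that must be absorbed: 1.571×10⁻⁶ / 0.112 = 1.403×10⁻⁵ mol.
Photon energy: hc/λ = 5.340×10⁻¹⁹ J; per mole, 3.216×10⁵ J mol⁻¹.
Energy required: 1.403×10⁻⁵ × 3.216×10⁵ = 4.512 J.
Time: 4.512 J / 0.000686 W = 6600 s.

t ≈ 6600 s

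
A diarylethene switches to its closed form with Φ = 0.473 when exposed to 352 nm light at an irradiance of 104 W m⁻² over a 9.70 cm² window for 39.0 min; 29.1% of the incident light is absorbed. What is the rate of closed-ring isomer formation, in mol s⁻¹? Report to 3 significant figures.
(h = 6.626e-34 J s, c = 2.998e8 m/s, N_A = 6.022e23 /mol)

Photon energy at 352 nm: hc/λ = (6.626e-34)(2.998e8)/(352e-9) = 5.643e-19 J.
Energy delivered: (104 W m⁻²)(9.70e-4 m²)(2340 s) = 236.1 J.
Photons incident: 236.1 / 5.643e-19 = 4.184e20, i.e. 4.184e20/6.022e23 = 6.948e-4 mol.
Photons absorbed: 0.291 × 6.948e-4 = 2.022e-4 mol.
Product formed: 0.473 × 2.022e-4 = 9.564e-5 mol.
Rate: 9.564e-5 / 2340 s = 4.09e-8 mol s⁻¹.

4.09e-8 mol s⁻¹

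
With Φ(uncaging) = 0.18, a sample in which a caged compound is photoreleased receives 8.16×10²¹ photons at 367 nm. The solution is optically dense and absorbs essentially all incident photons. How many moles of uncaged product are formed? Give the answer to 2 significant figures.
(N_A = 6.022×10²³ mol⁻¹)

0.0024 mol

Moles of photons: 8.16×10²¹ / 6.022×10²³ = 0.01355 mol.
Product: Φ × n_abs = 0.18 × 0.01355 = 0.002439 mol.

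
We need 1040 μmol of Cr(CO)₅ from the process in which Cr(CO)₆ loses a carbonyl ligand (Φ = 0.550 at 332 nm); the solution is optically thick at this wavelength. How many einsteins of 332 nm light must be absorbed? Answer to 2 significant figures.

Product: 1040 μmol = 0.00104 mol.
Photons that must be absorbed: 0.00104 / 0.550 = 0.001891 mol.

0.0019 einstein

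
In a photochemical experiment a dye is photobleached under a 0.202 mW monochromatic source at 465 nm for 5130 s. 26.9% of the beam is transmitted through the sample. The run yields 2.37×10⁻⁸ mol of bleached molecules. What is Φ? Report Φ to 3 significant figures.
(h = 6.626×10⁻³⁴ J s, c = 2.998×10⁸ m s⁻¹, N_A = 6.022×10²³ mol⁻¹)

Φ = 0.00805

Photon energy at 465 nm: hc/λ = (6.626×10⁻³⁴)(2.998×10⁸)/(465×10⁻⁹) = 4.272×10⁻¹⁹ J.
Energy delivered: (0.202 mW)(5130 s) = 1.036 J.
Photons incident: 1.036 / 4.272×10⁻¹⁹ = 2.425×10¹⁸, i.e. 2.425×10¹⁸/6.022×10²³ = 4.027×10⁻⁶ mol.
Fraction absorbed: 1 − 26.9/100 = 0.7310.
Photons absorbed: 0.7310 × 4.027×10⁻⁶ = 2.944×10⁻⁶ mol.
Φ = 2.37×10⁻⁸ mol / 2.944×10⁻⁶ mol photons = 0.00805.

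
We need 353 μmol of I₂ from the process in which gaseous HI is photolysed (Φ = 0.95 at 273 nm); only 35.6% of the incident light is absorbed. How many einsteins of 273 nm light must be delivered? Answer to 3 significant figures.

0.00104 einstein

Product: 353 μmol = 3.53e-4 mol.
Photons that must be absorbed: 3.53e-4 / 0.95 = 3.716e-4 mol.
Incident photons needed: 3.716e-4 / 0.356 = 0.001044 mol.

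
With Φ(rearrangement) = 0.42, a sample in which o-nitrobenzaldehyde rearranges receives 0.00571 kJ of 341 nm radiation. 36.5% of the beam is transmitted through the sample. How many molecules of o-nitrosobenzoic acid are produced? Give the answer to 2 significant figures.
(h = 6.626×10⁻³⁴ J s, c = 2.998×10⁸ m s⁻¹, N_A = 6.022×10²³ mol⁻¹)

Photon energy at 341 nm: hc/λ = (6.626×10⁻³⁴)(2.998×10⁸)/(341×10⁻⁹) = 5.825×10⁻¹⁹ J.
Incident energy: 0.00571 kJ = 5.71 J.
Photons incident: 5.71 / 5.825×10⁻¹⁹ = 9.803×10¹⁸, i.e. 9.803×10¹⁸/6.022×10²³ = 1.628×10⁻⁵ mol.
Fraction absorbed: 1 − 36.5/100 = 0.6350.
Photons absorbed: 0.6350 × 1.628×10⁻⁵ = 1.034×10⁻⁵ mol.
Product: Φ × n_abs = 0.42 × 1.034×10⁻⁵ = 4.343×10⁻⁶ mol.
As a count: 4.343×10⁻⁶ × 6.022×10²³ = 2.6×10¹⁸.

2.6×10¹⁸ molecules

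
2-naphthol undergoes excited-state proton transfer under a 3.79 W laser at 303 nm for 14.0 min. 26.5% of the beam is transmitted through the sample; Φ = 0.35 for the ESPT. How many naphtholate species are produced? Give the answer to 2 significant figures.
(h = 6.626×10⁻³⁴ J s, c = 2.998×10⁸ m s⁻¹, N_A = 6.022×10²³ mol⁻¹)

1.2×10²¹ species

Photon energy at 303 nm: hc/λ = (6.626×10⁻³⁴)(2.998×10⁸)/(303×10⁻⁹) = 6.556×10⁻¹⁹ J.
Energy delivered: (3.79 W)(840 s) = 3184 J.
Photons incident: 3184 / 6.556×10⁻¹⁹ = 4.857×10²¹, i.e. 4.857×10²¹/6.022×10²³ = 0.008065 mol.
Fraction absorbed: 1 − 26.5/100 = 0.7350.
Photons absorbed: 0.7350 × 0.008065 = 0.005928 mol.
Product: Φ × n_abs = 0.35 × 0.005928 = 0.002075 mol.
As a count: 0.002075 × 6.022×10²³ = 1.2×10²¹.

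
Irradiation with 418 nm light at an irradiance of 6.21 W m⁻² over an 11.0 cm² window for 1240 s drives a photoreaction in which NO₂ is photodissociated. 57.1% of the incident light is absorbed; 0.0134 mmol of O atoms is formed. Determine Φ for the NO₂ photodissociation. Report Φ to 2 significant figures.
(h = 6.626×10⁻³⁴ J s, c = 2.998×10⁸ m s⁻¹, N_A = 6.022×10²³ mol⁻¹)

Product: 0.0134 mmol = 1.34×10⁻⁵ mol.
Photon energy at 418 nm: hc/λ = (6.626×10⁻³⁴)(2.998×10⁸)/(418×10⁻⁹) = 4.752×10⁻¹⁹ J.
Energy delivered: (6.21 W m⁻²)(11.0×10⁻⁴ m²)(1240 s) = 8.470 J.
Photons incident: 8.470 / 4.752×10⁻¹⁹ = 1.782×10¹⁹, i.e. 1.782×10¹⁹/6.022×10²³ = 2.959×10⁻⁵ mol.
Photons absorbed: 0.571 × 2.959×10⁻⁵ = 1.690×10⁻⁵ mol.
Φ = 1.34×10⁻⁵ mol / 1.690×10⁻⁵ mol photons = 0.79.

Φ = 0.79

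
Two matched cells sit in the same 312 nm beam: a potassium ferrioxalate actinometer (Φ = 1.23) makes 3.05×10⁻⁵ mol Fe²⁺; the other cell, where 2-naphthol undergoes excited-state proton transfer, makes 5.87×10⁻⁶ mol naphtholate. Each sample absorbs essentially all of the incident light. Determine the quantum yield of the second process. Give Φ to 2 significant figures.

Φ = 0.24

Photons absorbed by the actinometer: 3.05×10⁻⁵ / 1.23 = 2.480×10⁻⁵ mol.
Φ(unknown) = 5.87×10⁻⁶ / 2.480×10⁻⁵ = 0.24.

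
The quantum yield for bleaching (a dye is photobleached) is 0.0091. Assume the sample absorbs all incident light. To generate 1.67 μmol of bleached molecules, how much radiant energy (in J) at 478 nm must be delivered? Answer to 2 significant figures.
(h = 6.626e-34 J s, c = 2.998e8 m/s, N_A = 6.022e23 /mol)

Product: 1.67 μmol = 1.67e-6 mol.
Photons that must be absorbed: 1.67e-6 / 0.0091 = 1.835e-4 mol.
Photon energy: hc/λ = 4.156e-19 J; per mole, 2.503e5 J mol⁻¹.
Energy required: 1.835e-4 × 2.503e5 = 46 J.

46 J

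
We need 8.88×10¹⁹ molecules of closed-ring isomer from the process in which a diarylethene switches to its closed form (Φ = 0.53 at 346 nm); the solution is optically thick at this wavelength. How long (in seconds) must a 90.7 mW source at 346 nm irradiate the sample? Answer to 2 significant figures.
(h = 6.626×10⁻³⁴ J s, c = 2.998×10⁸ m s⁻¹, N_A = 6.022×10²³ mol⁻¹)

t ≈ 1100 s

Product: 8.88×10¹⁹ / 6.022×10²³ = 1.475×10⁻⁴ mol.
Photons that must be absorbed: 1.475×10⁻⁴ / 0.53 = 2.783×10⁻⁴ mol.
Photon energy: hc/λ = 5.741×10⁻¹⁹ J; per mole, 3.457×10⁵ J mol⁻¹.
Energy required: 2.783×10⁻⁴ × 3.457×10⁵ = 96.21 J.
Time: 96.21 J / 0.0907 W = 1100 s.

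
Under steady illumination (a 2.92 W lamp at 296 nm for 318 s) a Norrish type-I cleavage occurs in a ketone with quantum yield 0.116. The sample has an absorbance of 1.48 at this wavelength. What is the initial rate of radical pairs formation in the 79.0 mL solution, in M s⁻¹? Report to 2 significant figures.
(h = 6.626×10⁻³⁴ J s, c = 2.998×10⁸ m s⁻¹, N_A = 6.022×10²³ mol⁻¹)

1.0×10⁻⁵ M s⁻¹

Photon energy at 296 nm: hc/λ = (6.626×10⁻³⁴)(2.998×10⁸)/(296×10⁻⁹) = 6.711×10⁻¹⁹ J.
Energy delivered: (2.92 W)(318 s) = 928.6 J.
Photons incident: 928.6 / 6.711×10⁻¹⁹ = 1.384×10²¹, i.e. 1.384×10²¹/6.022×10²³ = 0.002298 mol.
Fraction absorbed: 1 − 10^(−1.48) = 0.9669.
Photons absorbed: 0.9669 × 0.002298 = 0.002222 mol.
Product formed: 0.116 × 0.002222 = 2.578×10⁻⁴ mol.
Rate: 2.578×10⁻⁴ mol / (318 s × 0.079 L) = 1.0×10⁻⁵ M s⁻¹.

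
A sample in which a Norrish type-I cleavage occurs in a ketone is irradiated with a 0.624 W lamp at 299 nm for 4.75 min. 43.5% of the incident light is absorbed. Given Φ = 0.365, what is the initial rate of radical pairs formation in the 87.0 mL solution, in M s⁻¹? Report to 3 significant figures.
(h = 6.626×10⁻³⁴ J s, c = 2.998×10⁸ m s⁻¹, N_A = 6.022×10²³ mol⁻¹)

2.85×10⁻⁶ M s⁻¹

Photon energy at 299 nm: hc/λ = (6.626×10⁻³⁴)(2.998×10⁸)/(299×10⁻⁹) = 6.644×10⁻¹⁹ J.
Energy delivered: (0.624 W)(285 s) = 177.8 J.
Photons incident: 177.8 / 6.644×10⁻¹⁹ = 2.676×10²⁰, i.e. 2.676×10²⁰/6.022×10²³ = 4.444×10⁻⁴ mol.
Photons absorbed: 0.435 × 4.444×10⁻⁴ = 1.933×10⁻⁴ mol.
Product formed: 0.365 × 1.933×10⁻⁴ = 7.055×10⁻⁵ mol.
Rate: 7.055×10⁻⁵ mol / (285 s × 0.087 L) = 2.85×10⁻⁶ M s⁻¹.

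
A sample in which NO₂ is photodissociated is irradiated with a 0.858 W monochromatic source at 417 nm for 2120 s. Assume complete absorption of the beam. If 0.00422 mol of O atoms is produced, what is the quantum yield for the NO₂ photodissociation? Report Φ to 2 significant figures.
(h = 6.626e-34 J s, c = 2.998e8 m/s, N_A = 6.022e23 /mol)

Φ = 0.67

Photon energy at 417 nm: hc/λ = (6.626e-34)(2.998e8)/(417e-9) = 4.764e-19 J.
Energy delivered: (0.858 W)(2120 s) = 1819 J.
Photons incident: 1819 / 4.764e-19 = 3.818e21, i.e. 3.818e21/6.022e23 = 0.006340 mol.
Φ = 0.00422 mol / 0.006340 mol photons = 0.67.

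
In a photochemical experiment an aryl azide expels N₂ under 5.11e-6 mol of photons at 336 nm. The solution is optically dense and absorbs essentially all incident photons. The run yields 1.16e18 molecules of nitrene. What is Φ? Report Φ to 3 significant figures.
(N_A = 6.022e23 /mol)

Product: 1.16e18 / 6.022e23 = 1.926e-6 mol.
Φ = 1.926e-6 mol / 5.11e-6 mol photons = 0.377.

Φ = 0.377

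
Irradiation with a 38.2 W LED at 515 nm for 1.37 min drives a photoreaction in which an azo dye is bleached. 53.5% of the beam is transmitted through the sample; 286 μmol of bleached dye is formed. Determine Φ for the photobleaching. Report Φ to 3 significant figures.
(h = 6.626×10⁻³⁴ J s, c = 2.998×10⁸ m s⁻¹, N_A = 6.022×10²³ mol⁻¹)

Product: 286 μmol = 2.86×10⁻⁴ mol.
Photon energy at 515 nm: hc/λ = (6.626×10⁻³⁴)(2.998×10⁸)/(515×10⁻⁹) = 3.857×10⁻¹⁹ J.
Energy delivered: (38.2 W)(82.2 s) = 3140 J.
Photons incident: 3140 / 3.857×10⁻¹⁹ = 8.141×10²¹, i.e. 8.141×10²¹/6.022×10²³ = 0.01352 mol.
Fraction absorbed: 1 − 53.5/100 = 0.4650.
Photons absorbed: 0.4650 × 0.01352 = 0.006287 mol.
Φ = 2.86×10⁻⁴ mol / 0.006287 mol photons = 0.0455.

Φ = 0.0455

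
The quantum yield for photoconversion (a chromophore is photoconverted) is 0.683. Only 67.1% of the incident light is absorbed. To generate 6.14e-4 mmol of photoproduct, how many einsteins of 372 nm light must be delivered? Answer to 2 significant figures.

1.3e-6 einstein

Product: 6.14e-4 mmol = 6.14e-7 mol.
Photons that must be absorbed: 6.14e-7 / 0.683 = 8.990e-7 mol.
Incident photons needed: 8.990e-7 / 0.671 = 1.340e-6 mol.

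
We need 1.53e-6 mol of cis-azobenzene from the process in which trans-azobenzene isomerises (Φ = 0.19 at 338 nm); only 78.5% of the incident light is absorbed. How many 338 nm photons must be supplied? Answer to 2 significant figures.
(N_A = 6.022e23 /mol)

Photons that must be absorbed: 1.53e-6 / 0.19 = 8.053e-6 mol.
Incident photons needed: 8.053e-6 / 0.785 = 1.026e-5 mol.
Photon count: 1.026e-5 × 6.022e23 = 6.2e18.

6.2e18 photons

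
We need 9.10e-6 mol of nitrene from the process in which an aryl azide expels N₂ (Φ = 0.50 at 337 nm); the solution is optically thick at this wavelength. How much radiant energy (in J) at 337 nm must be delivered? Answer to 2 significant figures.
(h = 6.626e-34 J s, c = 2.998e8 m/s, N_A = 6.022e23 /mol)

6.5 J

Photons that must be absorbed: 9.10e-6 / 0.50 = 1.820e-5 mol.
Photon energy: hc/λ = 5.895e-19 J; per mole, 3.550e5 J mol⁻¹.
Energy required: 1.820e-5 × 3.550e5 = 6.5 J.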